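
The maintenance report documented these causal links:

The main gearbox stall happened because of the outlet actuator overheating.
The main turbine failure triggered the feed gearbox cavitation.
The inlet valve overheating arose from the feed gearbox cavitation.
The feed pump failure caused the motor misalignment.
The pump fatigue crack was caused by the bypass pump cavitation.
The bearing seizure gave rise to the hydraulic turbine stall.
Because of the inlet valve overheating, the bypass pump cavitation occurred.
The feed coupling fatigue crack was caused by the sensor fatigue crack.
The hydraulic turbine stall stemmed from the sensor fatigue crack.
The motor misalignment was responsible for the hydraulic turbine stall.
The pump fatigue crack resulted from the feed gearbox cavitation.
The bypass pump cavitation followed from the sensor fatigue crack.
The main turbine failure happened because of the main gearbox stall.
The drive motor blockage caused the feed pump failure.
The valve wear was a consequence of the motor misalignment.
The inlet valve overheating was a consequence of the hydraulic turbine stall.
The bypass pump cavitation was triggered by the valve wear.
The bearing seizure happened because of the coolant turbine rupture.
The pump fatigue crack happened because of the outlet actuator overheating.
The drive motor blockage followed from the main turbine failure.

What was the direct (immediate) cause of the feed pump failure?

the drive motor blockage

Upstream contributors include the outlet actuator overheating, the main gearbox stall, the main turbine failure, but only the drive motor blockage feeds directly into the feed pump failure.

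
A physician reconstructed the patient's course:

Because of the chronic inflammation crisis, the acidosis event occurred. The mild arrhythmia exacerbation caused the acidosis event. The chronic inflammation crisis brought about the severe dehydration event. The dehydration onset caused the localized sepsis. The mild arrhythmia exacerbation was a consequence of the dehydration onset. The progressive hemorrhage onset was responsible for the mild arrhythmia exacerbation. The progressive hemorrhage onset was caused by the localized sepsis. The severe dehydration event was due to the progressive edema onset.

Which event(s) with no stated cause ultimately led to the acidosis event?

Tracing upstream from the acidosis event: the acidosis event ← the mild arrhythmia exacerbation ← the dehydration onset.
A separate upstream branch: the acidosis event ← the chronic inflammation crisis.
Each of those chain origins has no stated cause.

the chronic inflammation crisis, the dehydration onset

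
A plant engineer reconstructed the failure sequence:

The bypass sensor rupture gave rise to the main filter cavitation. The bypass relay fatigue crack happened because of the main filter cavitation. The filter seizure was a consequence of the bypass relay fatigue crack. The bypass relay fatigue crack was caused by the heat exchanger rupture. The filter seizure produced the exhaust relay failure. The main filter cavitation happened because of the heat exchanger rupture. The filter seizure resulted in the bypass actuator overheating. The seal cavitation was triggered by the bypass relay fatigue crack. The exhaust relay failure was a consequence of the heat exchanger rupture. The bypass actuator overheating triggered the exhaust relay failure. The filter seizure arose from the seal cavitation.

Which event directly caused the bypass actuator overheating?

Upstream contributors include the heat exchanger rupture, the main filter cavitation, the bypass relay fatigue crack, the seal cavitation, the bypass sensor rupture, but only the filter seizure feeds directly into the bypass actuator overheating.

the filter seizure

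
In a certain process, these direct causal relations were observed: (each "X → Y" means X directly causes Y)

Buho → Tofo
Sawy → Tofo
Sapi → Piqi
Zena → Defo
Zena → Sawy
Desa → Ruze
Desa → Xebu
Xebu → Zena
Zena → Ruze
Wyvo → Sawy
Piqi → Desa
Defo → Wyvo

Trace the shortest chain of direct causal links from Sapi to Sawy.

Sapi → Piqi → Desa → Xebu → Zena → Sawy

Sapi → Piqi
Piqi → Desa
Desa → Xebu
Xebu → Zena
Zena → Sawy
Length: 5 steps.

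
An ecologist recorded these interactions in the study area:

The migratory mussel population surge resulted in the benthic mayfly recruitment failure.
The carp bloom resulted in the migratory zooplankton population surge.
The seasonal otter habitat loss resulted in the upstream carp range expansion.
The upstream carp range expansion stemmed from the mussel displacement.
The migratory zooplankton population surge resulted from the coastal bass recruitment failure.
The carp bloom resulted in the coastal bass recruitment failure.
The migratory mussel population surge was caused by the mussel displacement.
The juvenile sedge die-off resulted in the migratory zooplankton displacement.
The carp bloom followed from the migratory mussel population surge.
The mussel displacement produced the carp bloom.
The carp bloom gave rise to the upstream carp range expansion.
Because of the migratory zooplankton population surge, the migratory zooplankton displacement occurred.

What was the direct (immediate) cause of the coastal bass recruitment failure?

Upstream contributors include the mussel displacement, the migratory mussel population surge, but only the carp bloom feeds directly into the coastal bass recruitment failure.

the carp bloom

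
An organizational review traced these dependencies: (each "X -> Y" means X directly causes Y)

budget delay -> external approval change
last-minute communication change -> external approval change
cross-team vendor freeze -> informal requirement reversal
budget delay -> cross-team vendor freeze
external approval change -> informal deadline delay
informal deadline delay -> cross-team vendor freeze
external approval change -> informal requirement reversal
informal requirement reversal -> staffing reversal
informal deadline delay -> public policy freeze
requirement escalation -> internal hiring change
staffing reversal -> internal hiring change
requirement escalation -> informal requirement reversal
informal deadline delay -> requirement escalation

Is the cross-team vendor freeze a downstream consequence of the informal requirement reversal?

The informal requirement reversal leads to the staffing reversal, the internal hiring change; the cross-team vendor freeze is not among them.

No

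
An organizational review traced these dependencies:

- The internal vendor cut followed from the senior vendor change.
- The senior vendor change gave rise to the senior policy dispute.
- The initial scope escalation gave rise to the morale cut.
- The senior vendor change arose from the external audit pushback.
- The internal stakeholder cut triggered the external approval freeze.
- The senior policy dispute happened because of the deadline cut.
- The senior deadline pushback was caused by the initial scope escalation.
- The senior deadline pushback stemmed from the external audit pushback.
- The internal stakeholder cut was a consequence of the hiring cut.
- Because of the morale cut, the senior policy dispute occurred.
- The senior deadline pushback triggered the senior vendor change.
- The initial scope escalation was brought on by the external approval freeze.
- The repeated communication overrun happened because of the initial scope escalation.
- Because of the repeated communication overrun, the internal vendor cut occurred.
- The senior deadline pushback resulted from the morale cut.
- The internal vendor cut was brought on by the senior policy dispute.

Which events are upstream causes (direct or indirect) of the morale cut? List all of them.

the external approval freeze, the hiring cut, the initial scope escalation, the internal stakeholder cut

Immediate cause of the morale cut: the initial scope escalation.
Further upstream: the hiring cut, the internal stakeholder cut, the external approval freeze.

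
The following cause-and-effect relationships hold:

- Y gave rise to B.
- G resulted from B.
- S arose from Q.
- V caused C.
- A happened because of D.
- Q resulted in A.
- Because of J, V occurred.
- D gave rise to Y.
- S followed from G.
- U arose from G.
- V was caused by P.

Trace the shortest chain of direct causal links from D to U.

D → Y → B → G → U

D → Y
Y → B
B → G
G → U
Length: 4 steps.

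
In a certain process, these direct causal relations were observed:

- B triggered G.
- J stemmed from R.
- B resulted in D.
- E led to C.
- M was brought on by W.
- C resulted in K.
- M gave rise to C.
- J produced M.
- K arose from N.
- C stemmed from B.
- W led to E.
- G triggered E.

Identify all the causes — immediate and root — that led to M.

Immediate causes of M: W, J.
Further upstream: R.

J, R, W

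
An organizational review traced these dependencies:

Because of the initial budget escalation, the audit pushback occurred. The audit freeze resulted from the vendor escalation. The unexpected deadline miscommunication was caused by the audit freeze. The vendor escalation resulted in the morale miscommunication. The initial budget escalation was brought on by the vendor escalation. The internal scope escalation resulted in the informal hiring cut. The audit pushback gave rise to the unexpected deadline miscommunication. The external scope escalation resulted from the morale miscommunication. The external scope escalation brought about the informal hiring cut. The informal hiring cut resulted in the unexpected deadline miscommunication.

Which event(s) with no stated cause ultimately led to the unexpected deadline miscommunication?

the internal scope escalation, the vendor escalation

Tracing upstream from the unexpected deadline miscommunication: the unexpected deadline miscommunication ← the audit freeze ← the vendor escalation.
A separate upstream branch: the unexpected deadline miscommunication ← the informal hiring cut ← the internal scope escalation.
Each of those chain origins has no stated cause.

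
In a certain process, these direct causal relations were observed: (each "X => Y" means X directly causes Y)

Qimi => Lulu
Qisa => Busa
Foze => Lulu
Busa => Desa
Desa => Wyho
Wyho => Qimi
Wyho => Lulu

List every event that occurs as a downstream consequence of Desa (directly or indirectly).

Direct effects: Wyho.
2 steps out: Qimi, Lulu.
Not reachable from it: Qisa, Busa, Foze.

Lulu, Qimi, Wyho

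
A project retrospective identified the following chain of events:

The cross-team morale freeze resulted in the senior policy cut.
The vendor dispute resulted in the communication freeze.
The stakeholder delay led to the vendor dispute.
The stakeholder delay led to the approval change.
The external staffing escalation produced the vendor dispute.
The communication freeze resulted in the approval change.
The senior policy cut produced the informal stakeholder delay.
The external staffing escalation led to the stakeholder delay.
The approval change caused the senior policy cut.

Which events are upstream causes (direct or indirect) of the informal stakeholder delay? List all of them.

Immediate cause of the informal stakeholder delay: the senior policy cut.
Further upstream: the external staffing escalation, the stakeholder delay, the vendor dispute, the communication freeze, the approval change, the cross-team morale freeze.

the approval change, the communication freeze, the cross-team morale freeze, the external staffing escalation, the senior policy cut, the stakeholder delay, the vendor dispute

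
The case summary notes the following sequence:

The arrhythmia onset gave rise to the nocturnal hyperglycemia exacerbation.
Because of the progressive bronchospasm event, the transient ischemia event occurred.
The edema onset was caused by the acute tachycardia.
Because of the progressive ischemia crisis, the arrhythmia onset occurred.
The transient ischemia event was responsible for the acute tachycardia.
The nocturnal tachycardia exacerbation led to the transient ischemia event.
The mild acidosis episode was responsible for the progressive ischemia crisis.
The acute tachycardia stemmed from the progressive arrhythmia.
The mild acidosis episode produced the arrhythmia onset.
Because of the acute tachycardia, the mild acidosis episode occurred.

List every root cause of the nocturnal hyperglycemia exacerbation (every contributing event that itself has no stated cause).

the nocturnal tachycardia exacerbation, the progressive arrhythmia, the progressive bronchospasm event

Tracing upstream from the nocturnal hyperglycemia exacerbation: the nocturnal hyperglycemia exacerbation ← the arrhythmia onset ← the mild acidosis episode ← the acute tachycardia ← the progressive arrhythmia.
A separate upstream branch: the nocturnal hyperglycemia exacerbation ← the arrhythmia onset ← the mild acidosis episode ← the acute tachycardia ← the transient ischemia event ← the nocturnal tachycardia exacerbation.
A separate upstream branch: the nocturnal hyperglycemia exacerbation ← the arrhythmia onset ← the mild acidosis episode ← the acute tachycardia ← the transient ischemia event ← the progressive bronchospasm event.
Each of those chain origins has no stated cause.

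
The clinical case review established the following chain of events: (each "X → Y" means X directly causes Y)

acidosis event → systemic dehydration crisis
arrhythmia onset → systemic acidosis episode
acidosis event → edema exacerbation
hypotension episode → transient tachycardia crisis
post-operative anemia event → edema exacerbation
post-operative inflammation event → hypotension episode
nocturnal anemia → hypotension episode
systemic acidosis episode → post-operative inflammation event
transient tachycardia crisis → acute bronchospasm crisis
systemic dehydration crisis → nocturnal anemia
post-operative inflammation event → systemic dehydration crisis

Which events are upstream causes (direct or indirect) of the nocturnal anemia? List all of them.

Immediate cause of the nocturnal anemia: the systemic dehydration crisis.
Further upstream: the arrhythmia onset, the systemic acidosis episode, the acidosis event, the post-operative inflammation event.

the acidosis event, the arrhythmia onset, the post-operative inflammation event, the systemic acidosis episode, the systemic dehydration crisis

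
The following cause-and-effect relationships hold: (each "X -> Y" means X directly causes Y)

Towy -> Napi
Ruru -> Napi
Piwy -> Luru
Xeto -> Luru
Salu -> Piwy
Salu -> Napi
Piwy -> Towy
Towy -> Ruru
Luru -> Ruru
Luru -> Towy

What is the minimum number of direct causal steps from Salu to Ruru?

3

Shortest chain: Salu → Piwy → Luru → Ruru.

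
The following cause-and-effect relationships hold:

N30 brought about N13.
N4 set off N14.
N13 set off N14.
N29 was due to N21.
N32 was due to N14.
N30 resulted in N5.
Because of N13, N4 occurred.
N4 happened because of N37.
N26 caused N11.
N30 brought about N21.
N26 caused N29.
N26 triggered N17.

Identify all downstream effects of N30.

N13, N14, N21, N29, N32, N4, N5

Direct effects: N21, N13, N5.
2 steps out: N4, N29, N14.
3 steps out: N32.
Not reachable from it: N26, N17, N11, N37.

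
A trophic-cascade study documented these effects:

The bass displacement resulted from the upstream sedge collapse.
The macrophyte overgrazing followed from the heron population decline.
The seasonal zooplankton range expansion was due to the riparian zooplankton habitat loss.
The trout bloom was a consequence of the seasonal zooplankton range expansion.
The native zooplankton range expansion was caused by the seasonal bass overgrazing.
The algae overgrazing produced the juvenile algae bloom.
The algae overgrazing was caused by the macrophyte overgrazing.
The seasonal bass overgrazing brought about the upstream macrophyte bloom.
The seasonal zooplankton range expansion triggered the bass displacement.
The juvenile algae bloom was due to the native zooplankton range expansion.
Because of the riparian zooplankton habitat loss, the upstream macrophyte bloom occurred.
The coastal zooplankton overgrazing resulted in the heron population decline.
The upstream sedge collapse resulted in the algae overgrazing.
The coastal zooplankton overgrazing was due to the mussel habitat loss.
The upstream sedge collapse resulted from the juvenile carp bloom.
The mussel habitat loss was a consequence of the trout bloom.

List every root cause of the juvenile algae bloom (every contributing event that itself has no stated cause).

the juvenile carp bloom, the riparian zooplankton habitat loss, the seasonal bass overgrazing

Tracing upstream from the juvenile algae bloom: the juvenile algae bloom ← the algae overgrazing ← the macrophyte overgrazing ← the heron population decline ← the coastal zooplankton overgrazing ← the mussel habitat loss ← the trout bloom ← the seasonal zooplankton range expansion ← the riparian zooplankton habitat loss.
A separate upstream branch: the juvenile algae bloom ← the algae overgrazing ← the upstream sedge collapse ← the juvenile carp bloom.
A separate upstream branch: the juvenile algae bloom ← the native zooplankton range expansion ← the seasonal bass overgrazing.
Each of those chain origins has no stated cause.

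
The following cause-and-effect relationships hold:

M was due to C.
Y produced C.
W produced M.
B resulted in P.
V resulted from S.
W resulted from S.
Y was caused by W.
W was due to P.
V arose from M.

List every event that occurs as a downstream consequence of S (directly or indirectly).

Direct effects: W, V.
2 steps out: Y, M.
3 steps out: C.
Not reachable from it: B, P.

C, M, V, W, Y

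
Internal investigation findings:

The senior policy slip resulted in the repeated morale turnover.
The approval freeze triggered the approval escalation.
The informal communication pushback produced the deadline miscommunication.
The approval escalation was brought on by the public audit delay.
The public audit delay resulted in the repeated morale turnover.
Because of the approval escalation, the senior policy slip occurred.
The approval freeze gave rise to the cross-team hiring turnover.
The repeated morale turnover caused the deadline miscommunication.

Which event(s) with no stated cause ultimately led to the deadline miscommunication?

Tracing upstream from the deadline miscommunication: the deadline miscommunication ← the repeated morale turnover ← the public audit delay.
A separate upstream branch: the deadline miscommunication ← the repeated morale turnover ← the senior policy slip ← the approval escalation ← the approval freeze.
A separate upstream branch: the deadline miscommunication ← the informal communication pushback.
Each of those chain origins has no stated cause.

the approval freeze, the informal communication pushback, the public audit delay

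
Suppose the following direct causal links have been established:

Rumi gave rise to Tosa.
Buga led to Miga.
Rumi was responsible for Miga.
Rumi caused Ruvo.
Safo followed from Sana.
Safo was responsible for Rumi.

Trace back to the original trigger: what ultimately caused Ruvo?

Tracing upstream from Ruvo: Ruvo ← Rumi ← Safo ← Sana.
Sana has no stated cause, so it is the root.

Sana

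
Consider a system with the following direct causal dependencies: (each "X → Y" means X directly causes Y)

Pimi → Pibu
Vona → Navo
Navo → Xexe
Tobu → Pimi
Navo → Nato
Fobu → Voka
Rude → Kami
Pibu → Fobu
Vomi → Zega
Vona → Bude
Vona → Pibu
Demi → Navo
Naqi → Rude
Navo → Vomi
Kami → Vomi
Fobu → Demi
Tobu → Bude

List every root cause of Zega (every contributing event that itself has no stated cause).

Tracing upstream from Zega: Zega ← Vomi ← Kami ← Rude ← Naqi.
A separate upstream branch: Zega ← Vomi ← Navo ← Demi ← Fobu ← Pibu ← Pimi ← Tobu.
A separate upstream branch: Zega ← Vomi ← Navo ← Vona.
Each of those chain origins has no stated cause.

Naqi, Tobu, Vona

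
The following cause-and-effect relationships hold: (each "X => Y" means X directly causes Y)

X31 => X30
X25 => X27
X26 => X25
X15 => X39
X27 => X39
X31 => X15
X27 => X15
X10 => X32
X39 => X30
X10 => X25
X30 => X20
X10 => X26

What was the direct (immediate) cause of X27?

X25

Upstream contributors include X10, X26, but only X25 feeds directly into X27.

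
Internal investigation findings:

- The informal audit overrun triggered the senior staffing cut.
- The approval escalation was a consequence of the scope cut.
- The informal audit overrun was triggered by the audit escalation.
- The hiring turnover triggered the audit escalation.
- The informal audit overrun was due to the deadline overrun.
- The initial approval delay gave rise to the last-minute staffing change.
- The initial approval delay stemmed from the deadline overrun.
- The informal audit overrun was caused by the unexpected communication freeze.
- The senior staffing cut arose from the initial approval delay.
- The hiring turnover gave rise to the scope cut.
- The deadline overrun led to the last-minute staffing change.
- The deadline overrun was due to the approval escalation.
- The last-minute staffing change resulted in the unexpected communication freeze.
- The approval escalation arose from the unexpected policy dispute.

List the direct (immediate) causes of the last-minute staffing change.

the deadline overrun, the initial approval delay

Upstream contributors include the hiring turnover, the scope cut, the approval escalation, the unexpected policy dispute, but only the deadline overrun, the initial approval delay feed directly into the last-minute staffing change.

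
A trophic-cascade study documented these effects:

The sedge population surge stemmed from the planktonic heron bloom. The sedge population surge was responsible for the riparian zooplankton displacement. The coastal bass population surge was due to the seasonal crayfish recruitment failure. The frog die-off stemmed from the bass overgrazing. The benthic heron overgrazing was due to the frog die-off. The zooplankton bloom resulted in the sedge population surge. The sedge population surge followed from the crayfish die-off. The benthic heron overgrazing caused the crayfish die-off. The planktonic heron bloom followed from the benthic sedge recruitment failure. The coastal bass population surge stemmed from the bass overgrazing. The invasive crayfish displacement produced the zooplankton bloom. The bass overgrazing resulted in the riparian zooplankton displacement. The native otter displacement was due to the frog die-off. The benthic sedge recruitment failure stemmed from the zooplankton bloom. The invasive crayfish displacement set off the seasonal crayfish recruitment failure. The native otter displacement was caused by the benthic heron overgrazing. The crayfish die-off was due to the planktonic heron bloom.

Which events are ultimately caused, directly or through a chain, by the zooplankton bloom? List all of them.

Direct effects: the benthic sedge recruitment failure, the sedge population surge.
2 steps out: the planktonic heron bloom, the riparian zooplankton displacement.
3 steps out: the crayfish die-off.
Not reachable from it: the invasive crayfish displacement, the seasonal crayfish recruitment failure, the bass overgrazing, the frog die-off, the coastal bass population surge, the benthic heron overgrazing, the native otter displacement.

the benthic sedge recruitment failure, the crayfish die-off, the planktonic heron bloom, the riparian zooplankton displacement, the sedge population surge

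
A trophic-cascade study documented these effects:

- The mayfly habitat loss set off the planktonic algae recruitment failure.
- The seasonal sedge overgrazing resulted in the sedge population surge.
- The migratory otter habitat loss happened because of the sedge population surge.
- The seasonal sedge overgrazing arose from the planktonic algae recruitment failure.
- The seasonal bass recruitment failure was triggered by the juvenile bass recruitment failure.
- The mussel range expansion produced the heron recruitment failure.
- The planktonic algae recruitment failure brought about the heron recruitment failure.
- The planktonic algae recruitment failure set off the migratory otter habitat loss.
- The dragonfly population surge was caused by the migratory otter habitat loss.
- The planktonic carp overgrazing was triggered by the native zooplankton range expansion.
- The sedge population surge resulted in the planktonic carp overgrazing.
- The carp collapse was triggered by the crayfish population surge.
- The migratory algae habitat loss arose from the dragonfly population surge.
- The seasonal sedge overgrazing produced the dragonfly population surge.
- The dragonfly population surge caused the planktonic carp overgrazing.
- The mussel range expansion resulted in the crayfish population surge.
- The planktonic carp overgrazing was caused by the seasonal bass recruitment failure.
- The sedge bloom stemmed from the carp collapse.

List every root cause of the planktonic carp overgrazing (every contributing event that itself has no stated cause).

the juvenile bass recruitment failure, the mayfly habitat loss, the native zooplankton range expansion

Tracing upstream from the planktonic carp overgrazing: the planktonic carp overgrazing ← the sedge population surge ← the seasonal sedge overgrazing ← the planktonic algae recruitment failure ← the mayfly habitat loss.
A separate upstream branch: the planktonic carp overgrazing ← the seasonal bass recruitment failure ← the juvenile bass recruitment failure.
A separate upstream branch: the planktonic carp overgrazing ← the native zooplankton range expansion.
Each of those chain origins has no stated cause.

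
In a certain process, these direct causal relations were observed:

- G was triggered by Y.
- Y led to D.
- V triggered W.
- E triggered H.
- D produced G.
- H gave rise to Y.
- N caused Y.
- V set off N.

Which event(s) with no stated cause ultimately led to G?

E, V

Tracing upstream from G: G ← Y ← N ← V.
A separate upstream branch: G ← Y ← H ← E.
Each of those chain origins has no stated cause.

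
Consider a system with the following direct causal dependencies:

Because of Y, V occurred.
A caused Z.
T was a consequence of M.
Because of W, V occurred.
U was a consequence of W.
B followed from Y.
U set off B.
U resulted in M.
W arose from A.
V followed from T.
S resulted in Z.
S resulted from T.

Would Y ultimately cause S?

Y leads to B, V; S is not among them.

No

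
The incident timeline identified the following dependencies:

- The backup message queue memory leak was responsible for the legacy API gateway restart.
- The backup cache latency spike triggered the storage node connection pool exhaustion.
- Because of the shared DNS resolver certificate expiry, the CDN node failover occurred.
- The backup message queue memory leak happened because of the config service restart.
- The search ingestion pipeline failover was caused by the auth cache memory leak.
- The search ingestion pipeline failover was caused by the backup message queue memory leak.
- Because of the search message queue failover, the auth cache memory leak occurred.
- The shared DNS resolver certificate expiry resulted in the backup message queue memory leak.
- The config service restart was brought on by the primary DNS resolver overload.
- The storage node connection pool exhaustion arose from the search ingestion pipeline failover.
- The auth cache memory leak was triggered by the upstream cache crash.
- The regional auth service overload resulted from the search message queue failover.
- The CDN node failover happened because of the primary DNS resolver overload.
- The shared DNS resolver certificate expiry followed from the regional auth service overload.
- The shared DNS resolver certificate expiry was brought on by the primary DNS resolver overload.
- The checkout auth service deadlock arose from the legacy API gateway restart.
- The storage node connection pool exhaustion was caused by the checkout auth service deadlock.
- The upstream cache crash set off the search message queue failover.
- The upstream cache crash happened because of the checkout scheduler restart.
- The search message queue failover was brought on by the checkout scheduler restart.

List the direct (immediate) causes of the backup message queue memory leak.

Upstream contributors include the checkout scheduler restart, the upstream cache crash, the search message queue failover, the primary DNS resolver overload, the regional auth service overload, but only the config service restart, the shared DNS resolver certificate expiry feed directly into the backup message queue memory leak.

the config service restart, the shared DNS resolver certificate expiry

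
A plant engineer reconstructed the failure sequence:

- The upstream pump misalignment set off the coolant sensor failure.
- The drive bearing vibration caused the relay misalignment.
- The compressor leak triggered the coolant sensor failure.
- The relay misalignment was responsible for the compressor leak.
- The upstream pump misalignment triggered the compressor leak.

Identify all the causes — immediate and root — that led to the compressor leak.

the drive bearing vibration, the relay misalignment, the upstream pump misalignment

Immediate causes of the compressor leak: the upstream pump misalignment, the relay misalignment.
Further upstream: the drive bearing vibration.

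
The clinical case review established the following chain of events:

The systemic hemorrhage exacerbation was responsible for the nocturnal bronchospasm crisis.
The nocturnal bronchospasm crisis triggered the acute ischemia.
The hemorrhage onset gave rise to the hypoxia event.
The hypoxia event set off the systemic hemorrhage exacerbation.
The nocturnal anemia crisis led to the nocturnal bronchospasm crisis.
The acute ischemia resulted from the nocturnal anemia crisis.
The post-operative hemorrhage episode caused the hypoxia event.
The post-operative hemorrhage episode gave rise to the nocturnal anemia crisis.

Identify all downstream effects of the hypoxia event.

Direct effects: the systemic hemorrhage exacerbation.
2 steps out: the nocturnal bronchospasm crisis.
3 steps out: the acute ischemia.
Not reachable from it: the post-operative hemorrhage episode, the hemorrhage onset, the nocturnal anemia crisis.

the acute ischemia, the nocturnal bronchospasm crisis, the systemic hemorrhage exacerbation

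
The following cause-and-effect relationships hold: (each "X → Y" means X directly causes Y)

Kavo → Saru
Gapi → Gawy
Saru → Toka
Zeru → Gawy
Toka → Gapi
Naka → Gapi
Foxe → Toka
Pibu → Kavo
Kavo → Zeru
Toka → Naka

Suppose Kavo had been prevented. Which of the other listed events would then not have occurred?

Downstream of Kavo: Zeru, Saru, Toka, Naka, Gapi, Gawy.
Of those, still caused via another path: Toka, Naka, Gapi, Gawy.
The remainder have no surviving cause.

Saru, Zeru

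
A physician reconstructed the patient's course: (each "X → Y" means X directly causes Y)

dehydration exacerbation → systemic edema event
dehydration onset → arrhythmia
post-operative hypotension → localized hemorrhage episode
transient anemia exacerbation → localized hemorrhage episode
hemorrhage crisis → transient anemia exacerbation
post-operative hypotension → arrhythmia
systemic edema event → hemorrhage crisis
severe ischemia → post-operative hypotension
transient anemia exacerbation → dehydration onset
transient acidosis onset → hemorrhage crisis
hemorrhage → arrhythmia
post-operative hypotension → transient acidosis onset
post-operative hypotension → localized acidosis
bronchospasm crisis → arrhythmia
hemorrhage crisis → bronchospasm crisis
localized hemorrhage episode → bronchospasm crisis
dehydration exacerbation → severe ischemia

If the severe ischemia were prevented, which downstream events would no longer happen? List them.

the localized acidosis, the post-operative hypotension, the transient acidosis onset

Downstream of the severe ischemia: the post-operative hypotension, the localized acidosis, the transient acidosis onset, the hemorrhage crisis, the transient anemia exacerbation, the dehydration onset, the localized hemorrhage episode, the bronchospasm crisis, the arrhythmia.
Of those, still caused via another path: the hemorrhage crisis, the transient anemia exacerbation, the dehydration onset, the localized hemorrhage episode, the bronchospasm crisis, the arrhythmia.
The remainder have no surviving cause.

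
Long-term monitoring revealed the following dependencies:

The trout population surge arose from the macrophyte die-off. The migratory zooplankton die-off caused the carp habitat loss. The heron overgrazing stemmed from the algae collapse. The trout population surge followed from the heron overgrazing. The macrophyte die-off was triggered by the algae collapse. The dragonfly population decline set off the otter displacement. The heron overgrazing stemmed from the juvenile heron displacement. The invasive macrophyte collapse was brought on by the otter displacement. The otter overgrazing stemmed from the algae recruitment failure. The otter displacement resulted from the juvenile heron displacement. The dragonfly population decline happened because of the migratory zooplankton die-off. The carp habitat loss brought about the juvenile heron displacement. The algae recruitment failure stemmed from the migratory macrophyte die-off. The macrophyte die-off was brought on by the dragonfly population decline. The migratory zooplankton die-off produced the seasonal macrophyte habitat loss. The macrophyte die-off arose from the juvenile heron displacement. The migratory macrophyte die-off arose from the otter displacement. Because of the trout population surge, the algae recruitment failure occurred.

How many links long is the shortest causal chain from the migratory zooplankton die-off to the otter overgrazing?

5

Shortest chain: the migratory zooplankton die-off → the dragonfly population decline → the otter displacement → the migratory macrophyte die-off → the algae recruitment failure → the otter overgrazing.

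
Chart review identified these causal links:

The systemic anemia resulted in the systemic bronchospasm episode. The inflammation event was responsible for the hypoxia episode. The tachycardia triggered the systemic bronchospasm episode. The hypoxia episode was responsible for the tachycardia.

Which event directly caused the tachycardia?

Upstream contributors include the inflammation event, but only the hypoxia episode feeds directly into the tachycardia.

the hypoxia episode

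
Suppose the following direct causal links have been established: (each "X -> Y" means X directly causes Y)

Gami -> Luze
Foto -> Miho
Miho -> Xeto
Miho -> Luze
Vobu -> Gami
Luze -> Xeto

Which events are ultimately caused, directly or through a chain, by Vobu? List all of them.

Gami, Luze, Xeto

Direct effects: Gami.
2 steps out: Luze.
3 steps out: Xeto.
Not reachable from it: Foto, Miho.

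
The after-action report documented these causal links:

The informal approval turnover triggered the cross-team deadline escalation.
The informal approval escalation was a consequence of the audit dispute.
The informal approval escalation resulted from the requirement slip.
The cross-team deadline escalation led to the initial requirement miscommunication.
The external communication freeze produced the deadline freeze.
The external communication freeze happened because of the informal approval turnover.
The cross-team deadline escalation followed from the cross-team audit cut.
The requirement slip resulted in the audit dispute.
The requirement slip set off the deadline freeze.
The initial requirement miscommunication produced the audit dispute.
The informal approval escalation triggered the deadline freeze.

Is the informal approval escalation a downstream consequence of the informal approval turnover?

Yes

There is a causal chain: the informal approval turnover → the cross-team deadline escalation → the initial requirement miscommunication → the audit dispute → the informal approval escalation.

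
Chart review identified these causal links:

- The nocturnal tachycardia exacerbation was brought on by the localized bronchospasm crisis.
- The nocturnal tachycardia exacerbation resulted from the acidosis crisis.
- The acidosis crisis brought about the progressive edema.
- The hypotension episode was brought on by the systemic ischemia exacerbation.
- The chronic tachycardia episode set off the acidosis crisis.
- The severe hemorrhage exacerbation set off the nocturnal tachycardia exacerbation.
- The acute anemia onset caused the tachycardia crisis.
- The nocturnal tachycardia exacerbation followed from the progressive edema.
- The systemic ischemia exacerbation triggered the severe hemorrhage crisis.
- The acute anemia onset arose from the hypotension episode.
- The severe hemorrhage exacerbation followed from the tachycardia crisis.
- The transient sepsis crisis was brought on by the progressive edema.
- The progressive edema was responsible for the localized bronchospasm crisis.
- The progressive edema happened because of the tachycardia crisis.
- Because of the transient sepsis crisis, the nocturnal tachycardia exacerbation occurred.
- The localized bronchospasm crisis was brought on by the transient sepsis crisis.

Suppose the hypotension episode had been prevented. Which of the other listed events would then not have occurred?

the acute anemia onset, the severe hemorrhage exacerbation, the tachycardia crisis

Downstream of the hypotension episode: the acute anemia onset, the tachycardia crisis, the progressive edema, the transient sepsis crisis, the localized bronchospasm crisis, the severe hemorrhage exacerbation, the nocturnal tachycardia exacerbation.
Of those, still caused via another path: the progressive edema, the transient sepsis crisis, the localized bronchospasm crisis, the nocturnal tachycardia exacerbation.
The remainder have no surviving cause.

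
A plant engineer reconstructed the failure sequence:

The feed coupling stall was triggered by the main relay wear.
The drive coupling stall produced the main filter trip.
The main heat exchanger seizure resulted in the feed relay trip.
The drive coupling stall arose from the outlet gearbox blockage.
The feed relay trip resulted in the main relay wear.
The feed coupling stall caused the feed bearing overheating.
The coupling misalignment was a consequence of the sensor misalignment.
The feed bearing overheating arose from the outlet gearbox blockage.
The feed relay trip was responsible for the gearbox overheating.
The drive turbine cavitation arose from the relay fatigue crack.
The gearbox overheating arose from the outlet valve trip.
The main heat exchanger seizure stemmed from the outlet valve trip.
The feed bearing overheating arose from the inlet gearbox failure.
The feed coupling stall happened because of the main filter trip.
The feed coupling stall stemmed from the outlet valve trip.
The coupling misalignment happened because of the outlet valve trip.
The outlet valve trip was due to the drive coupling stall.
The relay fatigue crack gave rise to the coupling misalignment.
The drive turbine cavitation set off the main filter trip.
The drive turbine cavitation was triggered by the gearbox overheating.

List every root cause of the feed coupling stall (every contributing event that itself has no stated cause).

the outlet gearbox blockage, the relay fatigue crack

Tracing upstream from the feed coupling stall: the feed coupling stall ← the outlet valve trip ← the drive coupling stall ← the outlet gearbox blockage.
A separate upstream branch: the feed coupling stall ← the main filter trip ← the drive turbine cavitation ← the relay fatigue crack.
Each of those chain origins has no stated cause.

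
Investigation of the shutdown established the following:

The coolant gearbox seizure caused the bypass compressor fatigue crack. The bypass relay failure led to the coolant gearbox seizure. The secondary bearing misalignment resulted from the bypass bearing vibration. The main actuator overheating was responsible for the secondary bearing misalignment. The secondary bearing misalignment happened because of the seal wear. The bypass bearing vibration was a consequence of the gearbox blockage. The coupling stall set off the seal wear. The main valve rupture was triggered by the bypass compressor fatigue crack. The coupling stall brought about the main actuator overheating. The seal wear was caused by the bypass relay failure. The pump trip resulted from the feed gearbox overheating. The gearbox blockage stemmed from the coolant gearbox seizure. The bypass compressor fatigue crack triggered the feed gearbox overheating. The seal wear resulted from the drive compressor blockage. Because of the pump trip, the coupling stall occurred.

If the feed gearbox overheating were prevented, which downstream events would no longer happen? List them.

the coupling stall, the main actuator overheating, the pump trip

Downstream of the feed gearbox overheating: the pump trip, the coupling stall, the seal wear, the main actuator overheating, the secondary bearing misalignment.
Of those, still caused via another path: the seal wear, the secondary bearing misalignment.
The remainder have no surviving cause.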